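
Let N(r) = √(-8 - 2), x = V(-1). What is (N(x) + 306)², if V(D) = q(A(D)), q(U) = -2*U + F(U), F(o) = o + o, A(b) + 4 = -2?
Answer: (306 + I*√10)² ≈ 93626.0 + 1935.0*I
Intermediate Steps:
A(b) = -6 (A(b) = -4 - 2 = -6)
F(o) = 2*o
q(U) = 0 (q(U) = -2*U + 2*U = 0)
V(D) = 0
x = 0
N(r) = I*√10 (N(r) = √(-10) = I*√10)
(N(x) + 306)² = (I*√10 + 306)² = (306 + I*√10)²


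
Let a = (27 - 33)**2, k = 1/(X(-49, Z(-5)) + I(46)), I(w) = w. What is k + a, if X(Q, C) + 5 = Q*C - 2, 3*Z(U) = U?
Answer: 13035/362 ≈ 36.008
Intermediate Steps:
Z(U) = U/3
X(Q, C) = -7 + C*Q (X(Q, C) = -5 + (Q*C - 2) = -5 + (C*Q - 2) = -5 + (-2 + C*Q) = -7 + C*Q)
k = 3/362 (k = 1/((-7 + ((1/3)*(-5))*(-49)) + 46) = 1/((-7 - 5/3*(-49)) + 46) = 1/((-7 + 245/3) + 46) = 1/(224/3 + 46) = 1/(362/3) = 3/362 ≈ 0.0082873)
a = 36 (a = (-6)**2 = 36)
k + a = 3/362 + 36 = 13035/362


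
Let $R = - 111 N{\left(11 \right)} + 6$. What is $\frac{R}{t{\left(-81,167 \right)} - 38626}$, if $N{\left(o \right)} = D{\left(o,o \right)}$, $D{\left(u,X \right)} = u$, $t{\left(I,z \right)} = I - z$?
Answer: $\frac{405}{12958} \approx 0.031255$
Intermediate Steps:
$N{\left(o \right)} = o$
$R = -1215$ ($R = \left(-111\right) 11 + 6 = -1221 + 6 = -1215$)
$\frac{R}{t{\left(-81,167 \right)} - 38626} = - \frac{1215}{\left(-81 - 167\right) - 38626} = - \frac{1215}{-248 - 38626} = - \frac{1215}{-38874} = \left(-1215\right) \left(- \frac{1}{38874}\right) = \frac{405}{12958}$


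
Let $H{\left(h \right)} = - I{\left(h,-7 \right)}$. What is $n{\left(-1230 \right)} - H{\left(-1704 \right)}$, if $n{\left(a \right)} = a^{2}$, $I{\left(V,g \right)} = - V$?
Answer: $1514604$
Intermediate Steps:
$H{\left(h \right)} = h$ ($H{\left(h \right)} = - \left(-1\right) h = h$)
$n{\left(-1230 \right)} - H{\left(-1704 \right)} = \left(-1230\right)^{2} - -1704 = 1512900 + 1704 = 1514604$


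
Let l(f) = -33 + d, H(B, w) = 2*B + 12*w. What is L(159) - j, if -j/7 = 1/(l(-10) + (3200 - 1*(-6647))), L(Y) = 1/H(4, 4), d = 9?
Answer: 10215/550088 ≈ 0.018570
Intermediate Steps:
l(f) = -24 (l(f) = -33 + 9 = -24)
L(Y) = 1/56 (L(Y) = 1/(2*4 + 12*4) = 1/(8 + 48) = 1/56)
j = -7/9823 (j = -7/(-24 + (3200 - 1*(-6647))) = -7/(-24 + (3200 + 6647)) = -7/(-24 + 9847) = -7/9823 ≈ -0.00071261)
L(159) - j = 1/56 - 1*(-7/9823) = 1/56 + 7/9823 = 10215/550088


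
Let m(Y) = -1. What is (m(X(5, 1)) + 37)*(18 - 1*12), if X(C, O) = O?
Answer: 216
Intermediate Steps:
(m(X(5, 1)) + 37)*(18 - 1*12) = (-1 + 37)*(18 - 1*12) = 36*(18 - 12) = 36*6 = 216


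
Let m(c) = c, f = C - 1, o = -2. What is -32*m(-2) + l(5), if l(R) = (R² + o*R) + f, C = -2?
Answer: 76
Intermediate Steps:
f = -3 (f = -2 - 1 = -3)
l(R) = -3 + R² - 2*R (l(R) = (R² - 2*R) - 3 = -3 + R² - 2*R)
-32*m(-2) + l(5) = -32*(-2) + (-3 + 5² - 2*5) = 64 + (-3 + 25 - 10) = 64 + 12 = 76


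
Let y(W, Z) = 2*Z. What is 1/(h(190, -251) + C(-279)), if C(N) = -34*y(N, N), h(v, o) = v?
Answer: 1/19162 ≈ 5.2187e-5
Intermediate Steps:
C(N) = -68*N
1/(h(190, -251) + C(-279)) = 1/(190 - 68*(-279)) = 1/(190 + 18972) = 1/19162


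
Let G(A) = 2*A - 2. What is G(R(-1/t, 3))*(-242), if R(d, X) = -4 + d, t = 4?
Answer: 2541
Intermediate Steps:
G(A) = -2 + 2*A
G(R(-1/t, 3))*(-242) = (-2 + 2*(-4 - 1/4))*(-242) = (-2 + 2*(-4 - 1*¼))*(-242) = (-2 + 2*(-4 - ¼))*(-242) = (-2 + 2*(-17/4))*(-242) = (-2 - 17/2)*(-242) = -21/2*(-242) = 2541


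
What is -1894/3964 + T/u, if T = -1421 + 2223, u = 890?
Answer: 373367/881990 ≈ 0.42332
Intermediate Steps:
T = 802
-1894/3964 + T/u = -1894/3964 + 802/890 = -1894*1/3964 + 802*(1/890) = -947/1982 + 401/445 = 373367/881990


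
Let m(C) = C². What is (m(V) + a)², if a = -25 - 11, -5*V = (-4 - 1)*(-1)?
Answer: 1225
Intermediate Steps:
V = -1 (V = -(-4 - 1)*(-1)/5 = -(-1)*(-1) = -⅕*5 = -1)
a = -36
(m(V) + a)² = ((-1)² - 36)² = (1 - 36)² = (-35)² = 1225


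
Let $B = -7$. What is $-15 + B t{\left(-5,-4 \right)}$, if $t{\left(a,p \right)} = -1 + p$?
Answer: $20$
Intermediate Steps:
$-15 + B t{\left(-5,-4 \right)} = -15 - 7 \left(-1 - 4\right) = -15 - -35 = -15 + 35 = 20$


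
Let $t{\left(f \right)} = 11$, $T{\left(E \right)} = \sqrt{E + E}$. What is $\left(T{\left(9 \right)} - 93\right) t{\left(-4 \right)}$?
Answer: $-1023 + 33 \sqrt{2} \approx -976.33$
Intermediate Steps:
$T{\left(E \right)} = \sqrt{2} \sqrt{E}$ ($T{\left(E \right)} = \sqrt{2 E} = \sqrt{2} \sqrt{E}$)
$\left(T{\left(9 \right)} - 93\right) t{\left(-4 \right)} = \left(\sqrt{2} \sqrt{9} - 93\right) 11 = \left(\sqrt{2} \cdot 3 - 93\right) 11 = \left(3 \sqrt{2} - 93\right) 11 = \left(-93 + 3 \sqrt{2}\right) 11 = -1023 + 33 \sqrt{2}$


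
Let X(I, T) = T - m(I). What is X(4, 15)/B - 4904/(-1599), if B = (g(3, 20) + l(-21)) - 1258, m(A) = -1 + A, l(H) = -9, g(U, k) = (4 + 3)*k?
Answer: 5507620/1802073 ≈ 3.0563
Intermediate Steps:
g(U, k) = 7*k
X(I, T) = 1 + T - I (X(I, T) = T - (-1 + I) = T + (1 - I) = 1 + T - I)
B = -1127 (B = (7*20 - 9) - 1258 = (140 - 9) - 1258 = 131 - 1258 = -1127)
X(4, 15)/B - 4904/(-1599) = (1 + 15 - 1*4)/(-1127) - 4904/(-1599) = (1 + 15 - 4)*(-1/1127) - 4904*(-1/1599) = 12*(-1/1127) + 4904/1599 = -12/1127 + 4904/1599 = 5507620/1802073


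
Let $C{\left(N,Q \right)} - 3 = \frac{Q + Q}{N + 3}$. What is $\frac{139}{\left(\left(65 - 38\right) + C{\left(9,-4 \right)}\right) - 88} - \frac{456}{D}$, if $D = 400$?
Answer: $- \frac{15441}{4400} \approx -3.5093$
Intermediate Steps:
$C{\left(N,Q \right)} = 3 + \frac{2 Q}{3 + N}$ ($C{\left(N,Q \right)} = 3 + \frac{Q + Q}{N + 3} = 3 + \frac{2 Q}{3 + N}$)
$\frac{139}{\left(\left(65 - 38\right) + C{\left(9,-4 \right)}\right) - 88} - \frac{456}{D} = \frac{139}{\left(\left(65 - 38\right) + \frac{9 + 2 \left(-4\right) + 3 \cdot 9}{3 + 9}\right) - 88} - \frac{456}{400} = \frac{139}{\left(27 + \frac{9 - 8 + 27}{12}\right) - 88} - \frac{57}{50} = \frac{139}{\left(27 + \frac{1}{12} \cdot 28\right) - 88} - \frac{57}{50} = \frac{139}{\left(27 + \frac{7}{3}\right) - 88} - \frac{57}{50} = \frac{139}{\frac{88}{3} - 88} - \frac{57}{50} = \frac{139}{- \frac{176}{3}} - \frac{57}{50} = 139 \left(- \frac{3}{176}\right) - \frac{57}{50} = - \frac{417}{176} - \frac{57}{50} = - \frac{15441}{4400}$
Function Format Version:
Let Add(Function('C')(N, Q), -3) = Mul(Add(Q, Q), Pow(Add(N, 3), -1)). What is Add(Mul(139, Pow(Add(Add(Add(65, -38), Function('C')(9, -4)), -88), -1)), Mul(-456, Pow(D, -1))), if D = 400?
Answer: Rational(-15441, 4400) ≈ -3.5093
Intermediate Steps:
Function('C')(N, Q) = Add(3, Mul(2, Q, Pow(Add(3, N), -1))) (Function('C')(N, Q) = Add(3, Mul(Add(Q, Q), Pow(Add(N, 3), -1))) = Add(3, Mul(Mul(2, Q), Pow(Add(3, N), -1))) = Add(3, Mul(2, Q, Pow(Add(3, N), -1))))
Add(Mul(139, Pow(Add(Add(Add(65, -38), Function('C')(9, -4)), -88), -1)), Mul(-456, Pow(D, -1))) = Add(Mul(139, Pow(Add(Add(Add(65, -38), Mul(Pow(Add(3, 9), -1), Add(9, Mul(2, -4), Mul(3, 9)))), -88), -1)), Mul(-456, Pow(400, -1))) = Add(Mul(139, Pow(Add(Add(27, Mul(Pow(12, -1), Add(9, -8, 27))), -88), -1)), Mul(-456, Rational(1, 400))) = Add(Mul(139, Pow(Add(Add(27, Mul(Rational(1, 12), 28)), -88), -1)), Rational(-57, 50)) = Add(Mul(139, Pow(Add(Add(27, Rational(7, 3)), -88), -1)), Rational(-57, 50)) = Add(Mul(139, Pow(Add(Rational(88, 3), -88), -1)), Rational(-57, 50)) = Add(Mul(139, Pow(Rational(-176, 3), -1)), Rational(-57, 50)) = Add(Mul(139, Rational(-3, 176)), Rational(-57, 50)) = Add(Rational(-417, 176), Rational(-57, 50)) = Rational(-15441, 4400)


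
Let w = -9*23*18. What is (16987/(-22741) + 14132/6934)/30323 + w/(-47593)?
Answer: 8912807923785767/113783331891016333 ≈ 0.078331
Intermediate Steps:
w = -3726 (w = -207*18 = -3726)
(16987/(-22741) + 14132/6934)/30323 + w/(-47593) = (16987/(-22741) + 14132/6934)/30323 - 3726/(-47593) = (16987*(-1/22741) + 14132*(1/6934))*(1/30323) - 3726*(-1/47593) = (-16987/22741 + 7066/3467)*(1/30323) + 3726/47593 = (101793977/78843047)*(1/30323) + 3726/47593 = 101793977/2390757714181 + 3726/47593 = 8912807923785767/113783331891016333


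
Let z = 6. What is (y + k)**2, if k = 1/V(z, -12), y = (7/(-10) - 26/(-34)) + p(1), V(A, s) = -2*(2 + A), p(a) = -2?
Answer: 7382089/1849600 ≈ 3.9912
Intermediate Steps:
V(A, s) = -4 - 2*A
y = -329/170 (y = (7/(-10) - 26/(-34)) - 2 = (7*(-1/10) - 26*(-1/34)) - 2 = (-7/10 + 13/17) - 2 = 11/170 - 2 = -329/170 ≈ -1.9353)
k = -1/16 (k = 1/(-4 - 2*6) = 1/(-4 - 12) = 1/(-16) = -1/16 ≈ -0.062500)
(y + k)**2 = (-329/170 - 1/16)**2 = (-2717/1360)**2 = 7382089/1849600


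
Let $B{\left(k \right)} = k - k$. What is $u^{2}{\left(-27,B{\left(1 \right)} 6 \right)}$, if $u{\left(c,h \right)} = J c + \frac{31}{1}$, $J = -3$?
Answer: $12544$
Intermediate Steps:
$B{\left(k \right)} = 0$
$u{\left(c,h \right)} = 31 - 3 c$ ($u{\left(c,h \right)} = - 3 c + \frac{31}{1} = - 3 c + 31 \cdot 1 = - 3 c + 31 = 31 - 3 c$)
$u^{2}{\left(-27,B{\left(1 \right)} 6 \right)} = \left(31 - -81\right)^{2} = \left(31 + 81\right)^{2} = 112^{2} = 12544$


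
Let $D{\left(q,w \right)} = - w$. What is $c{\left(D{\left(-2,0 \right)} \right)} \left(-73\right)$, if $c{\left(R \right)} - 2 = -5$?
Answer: $219$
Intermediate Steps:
$c{\left(R \right)} = -3$ ($c{\left(R \right)} = 2 - 5 = -3$)
$c{\left(D{\left(-2,0 \right)} \right)} \left(-73\right) = \left(-3\right) \left(-73\right) = 219$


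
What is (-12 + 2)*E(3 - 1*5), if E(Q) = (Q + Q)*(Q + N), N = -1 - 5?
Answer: -320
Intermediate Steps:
N = -6
E(Q) = 2*Q*(-6 + Q) (E(Q) = (Q + Q)*(Q - 6) = (2*Q)*(-6 + Q) = 2*Q*(-6 + Q))
(-12 + 2)*E(3 - 1*5) = (-12 + 2)*(2*(3 - 1*5)*(-6 + (3 - 1*5))) = -20*(3 - 5)*(-6 + (3 - 5)) = -20*(-2)*(-6 - 2) = -20*(-2)*(-8) = -10*32 = -320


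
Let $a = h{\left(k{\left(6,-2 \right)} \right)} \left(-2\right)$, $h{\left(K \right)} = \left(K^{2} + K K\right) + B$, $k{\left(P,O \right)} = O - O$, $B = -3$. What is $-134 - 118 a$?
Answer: $-842$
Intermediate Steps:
$k{\left(P,O \right)} = 0$
$h{\left(K \right)} = -3 + 2 K^{2}$ ($h{\left(K \right)} = \left(K^{2} + K K\right) - 3 = \left(K^{2} + K^{2}\right) - 3 = 2 K^{2} - 3 = -3 + 2 K^{2}$)
$a = 6$ ($a = \left(-3 + 2 \cdot 0^{2}\right) \left(-2\right) = \left(-3 + 2 \cdot 0\right) \left(-2\right) = \left(-3 + 0\right) \left(-2\right) = \left(-3\right) \left(-2\right) = 6$)
$-134 - 118 a = -134 - 708 = -842$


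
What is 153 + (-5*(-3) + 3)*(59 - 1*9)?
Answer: 1053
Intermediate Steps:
153 + (-5*(-3) + 3)*(59 - 1*9) = 153 + (15 + 3)*(59 - 9) = 153 + 18*50 = 153 + 900 = 1053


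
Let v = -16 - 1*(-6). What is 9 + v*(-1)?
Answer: 19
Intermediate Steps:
v = -10 (v = -16 + 6 = -10)
9 + v*(-1) = 9 - 10*(-1) = 9 + 10 = 19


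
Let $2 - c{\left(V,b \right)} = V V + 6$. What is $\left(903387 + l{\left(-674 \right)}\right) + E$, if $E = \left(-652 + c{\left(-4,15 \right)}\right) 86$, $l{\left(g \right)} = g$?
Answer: $844921$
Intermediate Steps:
$c{\left(V,b \right)} = -4 - V^{2}$ ($c{\left(V,b \right)} = 2 - \left(V V + 6\right) = 2 - \left(V^{2} + 6\right) = 2 - \left(6 + V^{2}\right) = -4 - V^{2}$)
$E = -57792$ ($E = \left(-652 - 20\right) 86 = \left(-672\right) 86 = -57792$)
$\left(903387 + l{\left(-674 \right)}\right) + E = \left(903387 - 674\right) - 57792 = 902713 - 57792 = 844921$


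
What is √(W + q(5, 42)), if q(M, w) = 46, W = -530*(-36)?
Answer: √19126 ≈ 138.30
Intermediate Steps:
W = 19080
√(W + q(5, 42)) = √(19080 + 46) = √19126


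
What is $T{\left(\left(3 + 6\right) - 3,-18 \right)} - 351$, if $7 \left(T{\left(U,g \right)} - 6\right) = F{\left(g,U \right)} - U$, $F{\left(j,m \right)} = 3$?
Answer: $- \frac{2418}{7} \approx -345.43$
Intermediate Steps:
$T{\left(U,g \right)} = \frac{45}{7} - \frac{U}{7}$ ($T{\left(U,g \right)} = 6 + \frac{3 - U}{7} = 6 - \left(- \frac{3}{7} + \frac{U}{7}\right) = \frac{45}{7} - \frac{U}{7}$)
$T{\left(\left(3 + 6\right) - 3,-18 \right)} - 351 = \left(\frac{45}{7} - \frac{\left(3 + 6\right) - 3}{7}\right) - 351 = \left(\frac{45}{7} - \frac{9 - 3}{7}\right) - 351 = \left(\frac{45}{7} - \frac{6}{7}\right) - 351 = \frac{39}{7} - 351 = - \frac{2418}{7}$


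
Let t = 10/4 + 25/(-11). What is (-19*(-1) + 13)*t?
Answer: 80/11 ≈ 7.2727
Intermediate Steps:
t = 5/22 (t = 10*(¼) + 25*(-1/11) = 5/2 - 25/11 = 5/22 ≈ 0.22727)
(-19*(-1) + 13)*t = (-19*(-1) + 13)*(5/22) = (19 + 13)*(5/22) = 32*(5/22) = 80/11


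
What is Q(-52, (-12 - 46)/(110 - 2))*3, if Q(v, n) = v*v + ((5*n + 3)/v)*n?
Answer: 410013421/50544 ≈ 8112.0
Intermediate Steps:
Q(v, n) = v**2 + n*(3 + 5*n)/v (Q(v, n) = v**2 + ((3 + 5*n)/v)*n = v**2 + n*(3 + 5*n)/v)
Q(-52, (-12 - 46)/(110 - 2))*3 = (((-52)**3 + 3*((-12 - 46)/(110 - 2)) + 5*((-12 - 46)/(110 - 2))**2)/(-52))*3 = -(-140608 + 3*(-58/108) + 5*(-58/108)**2)/52*3 = -(-140608 + 3*(-58*1/108) + 5*(-58*1/108)**2)/52*3 = -(-140608 + 3*(-29/54) + 5*(-29/54)**2)/52*3 = -(-140608 - 29/18 + 5*(841/2916))/52*3 = -(-140608 - 29/18 + 4205/2916)/52*3 = -1/52*(-410013421/2916)*3 = (410013421/151632)*3 = 410013421/50544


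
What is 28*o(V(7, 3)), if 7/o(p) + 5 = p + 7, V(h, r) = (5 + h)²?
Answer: 98/73 ≈ 1.3425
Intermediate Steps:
o(p) = 7/(2 + p) (o(p) = 7/(-5 + (p + 7)) = 7/(-5 + (7 + p)) = 7/(2 + p))
28*o(V(7, 3)) = 28*(7/(2 + (5 + 7)²)) = 28*(7/(2 + 12²)) = 28*(7/(2 + 144)) = 28*(7/146) = 98/73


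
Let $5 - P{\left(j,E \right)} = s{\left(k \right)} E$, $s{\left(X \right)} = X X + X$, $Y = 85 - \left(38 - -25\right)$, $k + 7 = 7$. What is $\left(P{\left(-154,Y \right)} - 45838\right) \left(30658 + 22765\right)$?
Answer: $-2448536359$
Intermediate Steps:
$k = 0$ ($k = -7 + 7 = 0$)
$Y = 22$ ($Y = 85 - \left(38 + 25\right) = 85 - 63 = 22$)
$s{\left(X \right)} = X + X^{2}$ ($s{\left(X \right)} = X^{2} + X = X + X^{2}$)
$P{\left(j,E \right)} = 5$ ($P{\left(j,E \right)} = 5 - 0 \left(1 + 0\right) E = 5 - 0 \cdot 1 E = 5 - 0 E = 5 - 0 = 5 + 0 = 5$)
$\left(P{\left(-154,Y \right)} - 45838\right) \left(30658 + 22765\right) = \left(5 - 45838\right) \left(30658 + 22765\right) = \left(-45833\right) 53423 = -2448536359$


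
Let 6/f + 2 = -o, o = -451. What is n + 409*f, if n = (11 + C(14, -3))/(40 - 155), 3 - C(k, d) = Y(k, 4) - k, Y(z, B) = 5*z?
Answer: 301068/51635 ≈ 5.8307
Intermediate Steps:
C(k, d) = 3 - 4*k (C(k, d) = 3 - (5*k - k) = 3 - 4*k)
f = 6/449 (f = 6/(-2 - 1*(-451)) = 6/(-2 + 451) = 6/449 ≈ 0.013363)
n = 42/115 (n = (11 + (3 - 4*14))/(40 - 155) = (11 + (3 - 56))/(-115) = (11 - 53)*(-1/115) = -42*(-1/115) = 42/115 ≈ 0.36522)
n + 409*f = 42/115 + 409*(6/449) = 42/115 + 2454/449 = 301068/51635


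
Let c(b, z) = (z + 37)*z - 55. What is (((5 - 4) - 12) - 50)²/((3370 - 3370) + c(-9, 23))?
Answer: 3721/1325 ≈ 2.8083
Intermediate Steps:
c(b, z) = -55 + z*(37 + z) (c(b, z) = (37 + z)*z - 55 = z*(37 + z) - 55 = -55 + z*(37 + z))
(((5 - 4) - 12) - 50)²/((3370 - 3370) + c(-9, 23)) = (((5 - 4) - 12) - 50)²/((3370 - 3370) + (-55 + 23² + 37*23)) = ((1 - 12) - 50)²/(0 + (-55 + 529 + 851)) = (-11 - 50)²/(0 + 1325) = (-61)²/1325 = 3721*(1/1325) = 3721/1325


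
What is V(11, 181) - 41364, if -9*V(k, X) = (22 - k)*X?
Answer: -374267/9 ≈ -41585.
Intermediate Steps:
V(k, X) = -X*(22 - k)/9 (V(k, X) = -(22 - k)*X/9 = -X*(22 - k)/9)
V(11, 181) - 41364 = (1/9)*181*(-22 + 11) - 41364 = (1/9)*181*(-11) - 41364 = -1991/9 - 41364 = -374267/9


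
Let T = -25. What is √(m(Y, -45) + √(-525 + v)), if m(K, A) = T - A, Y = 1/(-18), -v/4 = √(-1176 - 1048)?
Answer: √(20 + √(-525 - 16*I*√139)) ≈ 5.3628 - 2.1694*I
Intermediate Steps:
v = -16*I*√139 (v = -4*√(-1176 - 1048) = -16*I*√139 ≈ -188.64*I)
Y = -1/18 ≈ -0.055556
m(K, A) = -25 - A
√(m(Y, -45) + √(-525 + v)) = √((-25 - 1*(-45)) + √(-525 - 16*I*√139)) = √((-25 + 45) + √(-525 - 16*I*√139)) = √(20 + √(-525 - 16*I*√139))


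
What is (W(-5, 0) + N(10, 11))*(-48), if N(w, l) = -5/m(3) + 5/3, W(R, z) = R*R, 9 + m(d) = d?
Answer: -1320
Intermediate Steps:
m(d) = -9 + d
W(R, z) = R²
N(w, l) = 5/2 (N(w, l) = -5/(-9 + 3) + 5/3 = -5/(-6) + 5*(⅓) = -5*(-⅙) + 5/3 = ⅚ + 5/3 = 5/2)
(W(-5, 0) + N(10, 11))*(-48) = ((-5)² + 5/2)*(-48) = (25 + 5/2)*(-48) = (55/2)*(-48) = -1320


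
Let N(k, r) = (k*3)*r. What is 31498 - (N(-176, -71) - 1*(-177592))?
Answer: -183582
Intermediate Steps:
N(k, r) = 3*k*r (N(k, r) = (3*k)*r = 3*k*r)
31498 - (N(-176, -71) - 1*(-177592)) = 31498 - (3*(-176)*(-71) - 1*(-177592)) = 31498 - (37488 + 177592) = 31498 - 1*215080 = 31498 - 215080 = -183582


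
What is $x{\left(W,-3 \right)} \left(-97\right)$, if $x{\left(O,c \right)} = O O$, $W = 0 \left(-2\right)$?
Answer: $0$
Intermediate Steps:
$W = 0$
$x{\left(O,c \right)} = O^{2}$
$x{\left(W,-3 \right)} \left(-97\right) = 0^{2} \left(-97\right) = 0 \left(-97\right) = 0$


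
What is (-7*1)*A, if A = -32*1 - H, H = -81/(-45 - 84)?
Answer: 9821/43 ≈ 228.40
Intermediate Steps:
H = 27/43 (H = -81/(-129) = -81*(-1/129) = 27/43 ≈ 0.62791)
A = -1403/43 (A = -32*1 - 1*27/43 = -32 - 27/43 = -1403/43 ≈ -32.628)
(-7*1)*A = -7*1*(-1403/43) = -7*(-1403/43) = 9821/43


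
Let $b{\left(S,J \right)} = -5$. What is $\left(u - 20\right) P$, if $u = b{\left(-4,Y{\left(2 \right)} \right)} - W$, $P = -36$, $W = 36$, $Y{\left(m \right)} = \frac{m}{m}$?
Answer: $2196$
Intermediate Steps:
$Y{\left(m \right)} = 1$
$u = -41$ ($u = -5 - 36 = -41$)
$\left(u - 20\right) P = \left(-41 - 20\right) \left(-36\right) = \left(-61\right) \left(-36\right) = 2196$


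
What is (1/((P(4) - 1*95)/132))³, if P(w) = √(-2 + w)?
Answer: -1973246045760/734603295167 - 62276233536*√2/734603295167 ≈ -2.8060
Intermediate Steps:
(1/((P(4) - 1*95)/132))³ = (1/((√(-2 + 4) - 1*95)/132))³ = (1/((√2 - 95)*(1/132)))³ = (1/((-95 + √2)*(1/132)))³ = (1/(-95/132 + √2/132))³ = (-95/132 + √2/132)⁻³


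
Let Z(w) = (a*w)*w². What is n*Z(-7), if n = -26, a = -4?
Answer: -35672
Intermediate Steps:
Z(w) = -4*w³ (Z(w) = (-4*w)*w² = -4*w³)
n*Z(-7) = -(-104)*(-7)³ = -(-104)*(-343) = -26*1372 = -35672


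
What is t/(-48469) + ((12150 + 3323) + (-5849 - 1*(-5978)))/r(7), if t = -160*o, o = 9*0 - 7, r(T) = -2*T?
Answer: -378114509/339283 ≈ -1114.5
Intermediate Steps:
o = -7 (o = 0 - 7 = -7)
t = 1120 (t = -160*(-7) = 1120)
t/(-48469) + ((12150 + 3323) + (-5849 - 1*(-5978)))/r(7) = 1120/(-48469) + ((12150 + 3323) + (-5849 - 1*(-5978)))/((-2*7)) = 1120*(-1/48469) + (15473 + (-5849 + 5978))/(-14) = -1120/48469 + (15473 + 129)*(-1/14) = -1120/48469 + 15602*(-1/14) = -1120/48469 - 7801/7 = -378114509/339283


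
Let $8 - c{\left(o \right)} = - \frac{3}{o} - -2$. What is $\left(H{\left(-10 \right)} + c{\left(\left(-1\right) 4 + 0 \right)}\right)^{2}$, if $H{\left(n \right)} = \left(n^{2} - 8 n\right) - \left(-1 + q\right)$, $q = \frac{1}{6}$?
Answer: $\frac{4986289}{144} \approx 34627.0$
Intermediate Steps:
$q = \frac{1}{6} \approx 0.16667$
$H{\left(n \right)} = \frac{5}{6} + n^{2} - 8 n$ ($H{\left(n \right)} = \left(n^{2} - 8 n\right) + \left(1 - \frac{1}{6}\right) = \left(n^{2} - 8 n\right) + \frac{5}{6} = \frac{5}{6} + n^{2} - 8 n$)
$c{\left(o \right)} = 6 + \frac{3}{o}$ ($c{\left(o \right)} = 8 - \left(- \frac{3}{o} - -2\right) = 8 - \left(- \frac{3}{o} + 2\right) = 8 - \left(2 - \frac{3}{o}\right) = 6 + \frac{3}{o}$)
$\left(H{\left(-10 \right)} + c{\left(\left(-1\right) 4 + 0 \right)}\right)^{2} = \left(\left(\frac{5}{6} + \left(-10\right)^{2} - -80\right) + \left(6 + \frac{3}{\left(-1\right) 4 + 0}\right)\right)^{2} = \left(\left(\frac{5}{6} + 100 + 80\right) + \left(6 + \frac{3}{-4 + 0}\right)\right)^{2} = \left(\frac{1085}{6} + \left(6 + \frac{3}{-4}\right)\right)^{2} = \left(\frac{1085}{6} + \left(6 + 3 \left(- \frac{1}{4}\right)\right)\right)^{2} = \left(\frac{1085}{6} + \left(6 - \frac{3}{4}\right)\right)^{2} = \left(\frac{1085}{6} + \frac{21}{4}\right)^{2} = \left(\frac{2233}{12}\right)^{2} = \frac{4986289}{144}$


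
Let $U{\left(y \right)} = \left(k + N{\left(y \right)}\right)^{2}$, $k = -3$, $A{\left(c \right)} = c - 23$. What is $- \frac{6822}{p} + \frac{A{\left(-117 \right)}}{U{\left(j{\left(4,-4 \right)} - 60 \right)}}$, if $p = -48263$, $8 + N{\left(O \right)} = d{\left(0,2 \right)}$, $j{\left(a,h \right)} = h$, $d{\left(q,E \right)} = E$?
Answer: $- \frac{6204238}{3909303} \approx -1.587$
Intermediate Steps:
$A{\left(c \right)} = -23 + c$
$N{\left(O \right)} = -6$ ($N{\left(O \right)} = -8 + 2 = -6$)
$U{\left(y \right)} = 81$ ($U{\left(y \right)} = \left(-3 - 6\right)^{2} = \left(-9\right)^{2} = 81$)
$- \frac{6822}{p} + \frac{A{\left(-117 \right)}}{U{\left(j{\left(4,-4 \right)} - 60 \right)}} = - \frac{6822}{-48263} + \frac{-23 - 117}{81} = \left(-6822\right) \left(- \frac{1}{48263}\right) - \frac{140}{81} = \frac{6822}{48263} - \frac{140}{81} = - \frac{6204238}{3909303}$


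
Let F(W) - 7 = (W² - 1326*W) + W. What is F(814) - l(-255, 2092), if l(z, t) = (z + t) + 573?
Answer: -418357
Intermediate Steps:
l(z, t) = 573 + t + z (l(z, t) = (t + z) + 573 = 573 + t + z)
F(W) = 7 + W² - 1325*W (F(W) = 7 + ((W² - 1326*W) + W) = 7 + (W² - 1325*W) = 7 + W² - 1325*W)
F(814) - l(-255, 2092) = (7 + 814² - 1325*814) - (573 + 2092 - 255) = (7 + 662596 - 1078550) - 1*2410 = -415947 - 2410 = -418357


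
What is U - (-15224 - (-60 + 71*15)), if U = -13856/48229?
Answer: 782694585/48229 ≈ 16229.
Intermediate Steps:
U = -13856/48229 (U = -13856*1/48229 = -13856/48229 ≈ -0.28730)
U - (-15224 - (-60 + 71*15)) = -13856/48229 - (-15224 - (-60 + 71*15)) = -13856/48229 - (-15224 - (-60 + 1065)) = -13856/48229 - (-15224 - 1*1005) = -13856/48229 - (-15224 - 1005) = -13856/48229 - 1*(-16229) = -13856/48229 + 16229 = 782694585/48229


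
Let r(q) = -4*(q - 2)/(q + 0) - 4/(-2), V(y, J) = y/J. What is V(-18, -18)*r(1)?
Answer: 6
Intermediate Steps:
r(q) = 2 - 4*(-2 + q)/q (r(q) = -4*(-2 + q)/q - 4*(-½) = -4*(-2 + q)/q + 2 = 2 - 4*(-2 + q)/q)
V(-18, -18)*r(1) = (-18/(-18))*(-2 + 8/1) = (-18*(-1/18))*(-2 + 8*1) = 1*(-2 + 8) = 1*6 = 6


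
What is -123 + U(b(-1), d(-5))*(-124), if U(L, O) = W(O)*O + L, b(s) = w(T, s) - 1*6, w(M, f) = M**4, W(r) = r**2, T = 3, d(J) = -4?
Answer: -1487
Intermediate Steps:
b(s) = 75 (b(s) = 3**4 - 1*6 = 81 - 6 = 75)
U(L, O) = L + O**3 (U(L, O) = O**2*O + L = O**3 + L = L + O**3)
-123 + U(b(-1), d(-5))*(-124) = -123 + (75 + (-4)**3)*(-124) = -123 + (75 - 64)*(-124) = -123 + 11*(-124) = -123 - 1364 = -1487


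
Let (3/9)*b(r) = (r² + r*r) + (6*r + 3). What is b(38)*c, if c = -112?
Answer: -1047984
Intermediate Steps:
b(r) = 9 + 6*r² + 18*r (b(r) = 3*((r² + r*r) + (6*r + 3)) = 3*((r² + r²) + (3 + 6*r)) = 3*(2*r² + (3 + 6*r)) = 3*(3 + 2*r² + 6*r) = 9 + 6*r² + 18*r)
b(38)*c = (9 + 6*38² + 18*38)*(-112) = (9 + 6*1444 + 684)*(-112) = (9 + 8664 + 684)*(-112) = 9357*(-112) = -1047984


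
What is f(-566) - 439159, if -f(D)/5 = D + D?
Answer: -433499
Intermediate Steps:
f(D) = -10*D (f(D) = -5*(D + D) = -10*D)
f(-566) - 439159 = -10*(-566) - 439159 = 5660 - 439159 = -433499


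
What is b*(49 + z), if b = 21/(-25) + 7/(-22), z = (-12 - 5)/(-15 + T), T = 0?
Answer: -239512/4125 ≈ -58.064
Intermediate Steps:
z = 17/15 (z = (-12 - 5)/(-15 + 0) = -17/(-15) = -17*(-1/15) = 17/15 ≈ 1.1333)
b = -637/550 (b = 21*(-1/25) + 7*(-1/22) = -21/25 - 7/22 = -637/550 ≈ -1.1582)
b*(49 + z) = -637*(49 + 17/15)/550 = -637/550*752/15 = -239512/4125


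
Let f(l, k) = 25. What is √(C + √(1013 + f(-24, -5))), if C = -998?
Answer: √(-998 + √1038) ≈ 31.077*I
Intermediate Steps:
√(C + √(1013 + f(-24, -5))) = √(-998 + √(1013 + 25)) = √(-998 + √1038)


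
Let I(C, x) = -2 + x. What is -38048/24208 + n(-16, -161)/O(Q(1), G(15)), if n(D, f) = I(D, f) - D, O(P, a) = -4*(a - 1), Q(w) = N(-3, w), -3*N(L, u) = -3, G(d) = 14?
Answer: 98755/78676 ≈ 1.2552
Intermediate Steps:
N(L, u) = 1 (N(L, u) = -⅓*(-3) = 1)
Q(w) = 1
O(P, a) = 4 - 4*a (O(P, a) = -4*(-1 + a) = 4 - 4*a)
n(D, f) = -2 + f - D (n(D, f) = (-2 + f) - D = -2 + f - D)
-38048/24208 + n(-16, -161)/O(Q(1), G(15)) = -38048/24208 + (-2 - 161 - 1*(-16))/(4 - 4*14) = -38048*1/24208 + (-2 - 161 + 16)/(4 - 56) = -2378/1513 - 147/(-52) = -2378/1513 - 147*(-1/52) = -2378/1513 + 147/52 = 98755/78676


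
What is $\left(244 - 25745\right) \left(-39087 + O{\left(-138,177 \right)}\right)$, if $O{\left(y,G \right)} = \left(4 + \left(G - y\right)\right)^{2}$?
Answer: $-1598249674$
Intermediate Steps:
$O{\left(y,G \right)} = \left(4 + G - y\right)^{2}$
$\left(244 - 25745\right) \left(-39087 + O{\left(-138,177 \right)}\right) = \left(244 - 25745\right) \left(-39087 + \left(4 + 177 - -138\right)^{2}\right) = - 25501 \left(-39087 + \left(4 + 177 + 138\right)^{2}\right) = - 25501 \left(-39087 + 319^{2}\right) = - 25501 \left(-39087 + 101761\right) = \left(-25501\right) 62674 = -1598249674$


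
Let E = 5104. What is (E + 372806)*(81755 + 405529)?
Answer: 184149496440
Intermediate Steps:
(E + 372806)*(81755 + 405529) = (5104 + 372806)*(81755 + 405529) = 377910*487284 = 184149496440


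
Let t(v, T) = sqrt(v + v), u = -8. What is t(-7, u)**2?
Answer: -14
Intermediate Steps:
t(v, T) = sqrt(2)*sqrt(v) (t(v, T) = sqrt(2*v) = sqrt(2)*sqrt(v))
t(-7, u)**2 = (sqrt(2)*sqrt(-7))**2 = (sqrt(2)*(I*sqrt(7)))**2 = (I*sqrt(14))**2 = -14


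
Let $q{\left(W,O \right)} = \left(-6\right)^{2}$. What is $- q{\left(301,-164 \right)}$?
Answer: $-36$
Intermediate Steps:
$q{\left(W,O \right)} = 36$
$- q{\left(301,-164 \right)} = \left(-1\right) 36 = -36$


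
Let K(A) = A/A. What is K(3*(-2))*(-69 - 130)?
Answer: -199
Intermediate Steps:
K(A) = 1
K(3*(-2))*(-69 - 130) = 1*(-69 - 130) = 1*(-199) = -199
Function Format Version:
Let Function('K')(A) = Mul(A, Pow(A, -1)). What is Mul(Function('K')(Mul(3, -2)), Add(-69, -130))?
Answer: -199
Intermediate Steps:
Function('K')(A) = 1
Mul(Function('K')(Mul(3, -2)), Add(-69, -130)) = Mul(1, Add(-69, -130)) = Mul(1, -199) = -199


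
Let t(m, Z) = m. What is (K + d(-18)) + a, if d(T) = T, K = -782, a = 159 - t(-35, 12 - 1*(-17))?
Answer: -606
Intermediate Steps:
a = 194 (a = 159 - 1*(-35) = 159 + 35 = 194)
(K + d(-18)) + a = (-782 - 18) + 194 = -800 + 194 = -606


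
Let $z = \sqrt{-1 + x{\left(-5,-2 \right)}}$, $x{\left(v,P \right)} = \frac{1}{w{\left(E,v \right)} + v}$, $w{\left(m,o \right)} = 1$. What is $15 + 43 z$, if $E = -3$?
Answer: $15 + \frac{43 i \sqrt{5}}{2} \approx 15.0 + 48.075 i$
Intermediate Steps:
$x{\left(v,P \right)} = \frac{1}{1 + v}$
$z = \frac{i \sqrt{5}}{2}$ ($z = \sqrt{-1 + \frac{1}{1 - 5}} = \sqrt{-1 + \frac{1}{-4}} = \sqrt{-1 - \frac{1}{4}} = \sqrt{- \frac{5}{4}} = \frac{i \sqrt{5}}{2} \approx 1.118 i$)
$15 + 43 z = 15 + 43 \frac{i \sqrt{5}}{2} = 15 + \frac{43 i \sqrt{5}}{2}$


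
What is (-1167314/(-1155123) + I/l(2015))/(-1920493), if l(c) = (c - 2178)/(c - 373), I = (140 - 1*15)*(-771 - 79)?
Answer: -201525836659682/361600118609157 ≈ -0.55732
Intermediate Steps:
I = -106250 (I = (140 - 15)*(-850) = 125*(-850) = -106250)
l(c) = (-2178 + c)/(-373 + c)
(-1167314/(-1155123) + I/l(2015))/(-1920493) = (-1167314/(-1155123) - 106250*(-373 + 2015)/(-2178 + 2015))/(-1920493) = (-1167314*(-1/1155123) - 106250/(-163/1642))*(-1/1920493) = (1167314/1155123 - 106250/((1/1642)*(-163)))*(-1/1920493) = (1167314/1155123 - 106250/(-163/1642))*(-1/1920493) = (1167314/1155123 - 106250*(-1642/163))*(-1/1920493) = (1167314/1155123 + 174462500/163)*(-1/1920493) = (201525836659682/188285049)*(-1/1920493) = -201525836659682/361600118609157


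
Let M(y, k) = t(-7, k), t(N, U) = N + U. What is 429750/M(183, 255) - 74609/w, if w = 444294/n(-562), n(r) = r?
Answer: 50333512621/27546228 ≈ 1827.2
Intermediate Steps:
w = -222147/281 (w = 444294/(-562) = 444294*(-1/562) = -222147/281 ≈ -790.56)
M(y, k) = -7 + k
429750/M(183, 255) - 74609/w = 429750/(-7 + 255) - 74609/(-222147/281) = 429750/248 - 74609*(-281/222147) = 429750*(1/248) + 20965129/222147 = 214875/124 + 20965129/222147 = 50333512621/27546228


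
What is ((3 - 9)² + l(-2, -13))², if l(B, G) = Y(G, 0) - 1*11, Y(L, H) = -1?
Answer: 576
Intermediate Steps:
l(B, G) = -12 (l(B, G) = -1 - 1*11 = -1 - 11 = -12)
((3 - 9)² + l(-2, -13))² = ((3 - 9)² - 12)² = ((-6)² - 12)² = (36 - 12)² = 24² = 576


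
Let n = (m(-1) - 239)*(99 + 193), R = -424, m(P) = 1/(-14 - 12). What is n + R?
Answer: -912902/13 ≈ -70223.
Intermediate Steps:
m(P) = -1/26 (m(P) = 1/(-26) = -1/26)
n = -907390/13 (n = (-1/26 - 239)*(99 + 193) = -6215/26*292 = -907390/13 ≈ -69799.)
n + R = -907390/13 - 424 = -912902/13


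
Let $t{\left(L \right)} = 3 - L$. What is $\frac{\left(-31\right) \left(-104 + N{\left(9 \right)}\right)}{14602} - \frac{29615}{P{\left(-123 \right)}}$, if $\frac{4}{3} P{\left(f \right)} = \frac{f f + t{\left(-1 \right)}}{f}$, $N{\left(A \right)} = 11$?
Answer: $\frac{70963498159}{220972066} \approx 321.14$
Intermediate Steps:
$P{\left(f \right)} = \frac{3 \left(4 + f^{2}\right)}{4 f}$ ($P{\left(f \right)} = \frac{3 \frac{f f + \left(3 - -1\right)}{f}}{4} = \frac{3 \frac{f^{2} + \left(3 + 1\right)}{f}}{4} = \frac{3 \frac{f^{2} + 4}{f}}{4} = \frac{3 \frac{4 + f^{2}}{f}}{4} = \frac{3 \left(4 + f^{2}\right)}{4 f}$)
$\frac{\left(-31\right) \left(-104 + N{\left(9 \right)}\right)}{14602} - \frac{29615}{P{\left(-123 \right)}} = \frac{\left(-31\right) \left(-104 + 11\right)}{14602} - \frac{29615}{\frac{3}{-123} + \frac{3}{4} \left(-123\right)} = \left(-31\right) \left(-93\right) \frac{1}{14602} - \frac{29615}{3 \left(- \frac{1}{123}\right) - \frac{369}{4}} = 2883 \cdot \frac{1}{14602} - \frac{29615}{- \frac{1}{41} - \frac{369}{4}} = \frac{2883}{14602} - \frac{29615}{- \frac{15133}{164}} = \frac{2883}{14602} - - \frac{4856860}{15133} = \frac{2883}{14602} + \frac{4856860}{15133} = \frac{70963498159}{220972066}$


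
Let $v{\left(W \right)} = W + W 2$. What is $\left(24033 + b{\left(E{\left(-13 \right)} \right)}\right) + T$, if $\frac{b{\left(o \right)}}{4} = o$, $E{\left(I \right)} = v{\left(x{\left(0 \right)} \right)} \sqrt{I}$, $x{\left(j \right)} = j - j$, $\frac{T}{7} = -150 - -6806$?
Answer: $70625$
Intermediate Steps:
$T = 46592$ ($T = 7 \left(-150 - -6806\right) = 7 \left(-150 + 6806\right) = 7 \cdot 6656 = 46592$)
$x{\left(j \right)} = 0$
$v{\left(W \right)} = 3 W$ ($v{\left(W \right)} = W + 2 W = 3 W$)
$E{\left(I \right)} = 0$ ($E{\left(I \right)} = 3 \cdot 0 \sqrt{I} = 0 \sqrt{I} = 0$)
$b{\left(o \right)} = 4 o$
$\left(24033 + b{\left(E{\left(-13 \right)} \right)}\right) + T = \left(24033 + 4 \cdot 0\right) + 46592 = \left(24033 + 0\right) + 46592 = 24033 + 46592 = 70625$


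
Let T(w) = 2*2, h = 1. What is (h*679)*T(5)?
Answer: 2716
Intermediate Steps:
T(w) = 4
(h*679)*T(5) = (1*679)*4 = 679*4 = 2716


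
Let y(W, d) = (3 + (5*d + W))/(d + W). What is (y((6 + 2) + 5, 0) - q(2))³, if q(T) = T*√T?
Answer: 68992/2197 - 4240*√2/169 ≈ -4.0780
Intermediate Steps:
y(W, d) = (3 + W + 5*d)/(W + d) (y(W, d) = (3 + (W + 5*d))/(W + d) = (3 + W + 5*d)/(W + d))
q(T) = T^(3/2)
(y((6 + 2) + 5, 0) - q(2))³ = ((3 + ((6 + 2) + 5) + 5*0)/(((6 + 2) + 5) + 0) - 2^(3/2))³ = ((3 + (8 + 5) + 0)/((8 + 5) + 0) - 2*√2)³ = ((3 + 13 + 0)/(13 + 0) - 2*√2)³ = (16/13 - 2*√2)³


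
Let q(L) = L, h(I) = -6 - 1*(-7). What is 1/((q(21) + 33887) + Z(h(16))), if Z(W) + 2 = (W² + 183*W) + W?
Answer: 1/34091 ≈ 2.9333e-5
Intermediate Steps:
h(I) = 1 (h(I) = -6 + 7 = 1)
Z(W) = -2 + W² + 184*W (Z(W) = -2 + ((W² + 183*W) + W) = -2 + (W² + 184*W) = -2 + W² + 184*W)
1/((q(21) + 33887) + Z(h(16))) = 1/((21 + 33887) + (-2 + 1² + 184*1)) = 1/(33908 + (-2 + 1 + 184)) = 1/(33908 + 183) = 1/34091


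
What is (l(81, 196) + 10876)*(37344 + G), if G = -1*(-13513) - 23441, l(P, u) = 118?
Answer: 301411504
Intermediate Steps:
G = -9928 (G = 13513 - 23441 = -9928)
(l(81, 196) + 10876)*(37344 + G) = (118 + 10876)*(37344 - 9928) = 10994*27416 = 301411504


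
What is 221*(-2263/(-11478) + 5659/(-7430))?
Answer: -2659730138/21320385 ≈ -124.75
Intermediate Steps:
221*(-2263/(-11478) + 5659/(-7430)) = 221*(-2263*(-1/11478) + 5659*(-1/7430)) = 221*(2263/11478 - 5659/7430) = 221*(-12034978/21320385) = -2659730138/21320385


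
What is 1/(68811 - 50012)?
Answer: 1/18799 ≈ 5.3194e-5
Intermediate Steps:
1/(68811 - 50012) = 1/18799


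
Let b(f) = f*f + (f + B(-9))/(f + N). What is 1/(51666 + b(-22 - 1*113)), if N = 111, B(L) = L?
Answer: 1/69897 ≈ 1.4307e-5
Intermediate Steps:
b(f) = f² + (-9 + f)/(111 + f) (b(f) = f*f + (f - 9)/(f + 111) = f² + (-9 + f)/(111 + f))
1/(51666 + b(-22 - 1*113)) = 1/(51666 + (-9 + (-22 - 1*113) + (-22 - 1*113)³ + 111*(-22 - 1*113)²)/(111 + (-22 - 1*113))) = 1/(51666 + (-9 + (-22 - 113) + (-22 - 113)³ + 111*(-22 - 113)²)/(111 + (-22 - 113))) = 1/(51666 + (-9 - 135 + (-135)³ + 111*(-135)²)/(111 - 135)) = 1/(51666 + (-9 - 135 - 2460375 + 111*18225)/(-24)) = 1/(51666 - (-9 - 135 - 2460375 + 2022975)/24) = 1/(51666 - 1/24*(-437544)) = 1/(51666 + 18231) = 1/69897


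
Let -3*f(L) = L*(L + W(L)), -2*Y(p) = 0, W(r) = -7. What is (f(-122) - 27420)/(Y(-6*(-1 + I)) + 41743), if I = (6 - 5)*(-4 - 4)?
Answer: -32666/41743 ≈ -0.78255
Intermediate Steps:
I = -8 (I = 1*(-8) = -8)
Y(p) = 0 (Y(p) = -1/2*0 = 0)
f(L) = -L*(-7 + L)/3 (f(L) = -L*(L - 7)/3 = -L*(-7 + L)/3)
(f(-122) - 27420)/(Y(-6*(-1 + I)) + 41743) = ((1/3)*(-122)*(7 - 1*(-122)) - 27420)/(0 + 41743) = ((1/3)*(-122)*(7 + 122) - 27420)/41743 = ((1/3)*(-122)*129 - 27420)*(1/41743) = (-5246 - 27420)*(1/41743) = -32666*1/41743 = -32666/41743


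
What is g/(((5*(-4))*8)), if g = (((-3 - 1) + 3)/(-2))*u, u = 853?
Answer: -853/320 ≈ -2.6656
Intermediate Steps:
g = 853/2 (g = (((-3 - 1) + 3)/(-2))*853 = ((-4 + 3)*(-½))*853 = -1*(-½)*853 = (½)*853 = 853/2 ≈ 426.50)
g/(((5*(-4))*8)) = 853/(2*(((5*(-4))*8))) = 853/(2*((-20*8))) = (853/2)/(-160) = (853/2)*(-1/160) = -853/320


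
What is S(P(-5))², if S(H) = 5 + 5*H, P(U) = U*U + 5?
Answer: 24025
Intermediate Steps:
P(U) = 5 + U² (P(U) = U² + 5 = 5 + U²)
S(P(-5))² = (5 + 5*(5 + (-5)²))² = (5 + 5*(5 + 25))² = (5 + 5*30)² = (5 + 150)² = 155² = 24025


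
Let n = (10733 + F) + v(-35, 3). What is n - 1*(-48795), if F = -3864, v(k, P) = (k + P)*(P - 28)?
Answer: 56464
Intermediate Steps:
v(k, P) = (-28 + P)*(P + k) (v(k, P) = (P + k)*(-28 + P) = (-28 + P)*(P + k))
n = 7669 (n = (10733 - 3864) + (3**2 - 28*3 - 28*(-35) + 3*(-35)) = 6869 + (9 - 84 + 980 - 105) = 6869 + 800 = 7669)
n - 1*(-48795) = 7669 - 1*(-48795) = 7669 + 48795 = 56464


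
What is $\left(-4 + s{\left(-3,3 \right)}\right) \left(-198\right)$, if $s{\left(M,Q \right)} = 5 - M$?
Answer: $-792$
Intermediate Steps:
$\left(-4 + s{\left(-3,3 \right)}\right) \left(-198\right) = \left(-4 + \left(5 - -3\right)\right) \left(-198\right) = \left(-4 + \left(5 + 3\right)\right) \left(-198\right) = \left(-4 + 8\right) \left(-198\right) = 4 \left(-198\right) = -792$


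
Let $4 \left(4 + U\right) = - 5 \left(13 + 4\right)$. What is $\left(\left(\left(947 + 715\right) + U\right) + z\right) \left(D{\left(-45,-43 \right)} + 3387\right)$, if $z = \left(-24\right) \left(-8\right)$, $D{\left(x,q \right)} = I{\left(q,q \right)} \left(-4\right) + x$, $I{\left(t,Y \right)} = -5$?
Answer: $\frac{12296515}{2} \approx 6.1483 \cdot 10^{6}$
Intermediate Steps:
$D{\left(x,q \right)} = 20 + x$ ($D{\left(x,q \right)} = \left(-5\right) \left(-4\right) + x = 20 + x$)
$z = 192$
$U = - \frac{101}{4}$ ($U = -4 + \frac{\left(-5\right) \left(13 + 4\right)}{4} = -4 + \frac{\left(-5\right) 17}{4} = -4 + \frac{1}{4} \left(-85\right) = -4 - \frac{85}{4} = - \frac{101}{4} \approx -25.25$)
$\left(\left(\left(947 + 715\right) + U\right) + z\right) \left(D{\left(-45,-43 \right)} + 3387\right) = \left(\left(\left(947 + 715\right) - \frac{101}{4}\right) + 192\right) \left(\left(20 - 45\right) + 3387\right) = \left(\left(1662 - \frac{101}{4}\right) + 192\right) \left(-25 + 3387\right) = \left(\frac{6547}{4} + 192\right) 3362 = \frac{7315}{4} \cdot 3362 = \frac{12296515}{2}$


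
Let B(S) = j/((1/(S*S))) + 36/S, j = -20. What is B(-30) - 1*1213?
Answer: -96071/5 ≈ -19214.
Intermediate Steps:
B(S) = -20*S² + 36/S
B(-30) - 1*1213 = 4*(9 - 5*(-30)³)/(-30) - 1*1213 = 4*(-1/30)*(9 - 5*(-27000)) - 1213 = 4*(-1/30)*(9 + 135000) - 1213 = 4*(-1/30)*135009 - 1213 = -90006/5 - 1213 = -96071/5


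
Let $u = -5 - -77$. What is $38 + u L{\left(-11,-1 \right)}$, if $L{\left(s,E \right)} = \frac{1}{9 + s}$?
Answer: $2$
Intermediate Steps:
$u = 72$ ($u = -5 + 77 = 72$)
$38 + u L{\left(-11,-1 \right)} = 38 + \frac{72}{9 - 11} = 38 + \frac{72}{-2} = 38 + 72 \left(- \frac{1}{2}\right) = 38 - 36 = 2$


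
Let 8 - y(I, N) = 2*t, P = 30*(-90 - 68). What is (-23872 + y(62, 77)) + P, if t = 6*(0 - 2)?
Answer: -28580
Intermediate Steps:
t = -12 (t = 6*(-2) = -12)
P = -4740 (P = 30*(-158) = -4740)
y(I, N) = 32 (y(I, N) = 8 - 2*(-12) = 8 - 1*(-24) = 8 + 24 = 32)
(-23872 + y(62, 77)) + P = (-23872 + 32) - 4740 = -23840 - 4740 = -28580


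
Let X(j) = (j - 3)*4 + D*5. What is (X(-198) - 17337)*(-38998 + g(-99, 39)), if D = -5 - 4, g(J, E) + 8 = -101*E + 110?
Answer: 778997310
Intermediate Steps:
g(J, E) = 102 - 101*E (g(J, E) = -8 + (-101*E + 110) = -8 + (110 - 101*E) = 102 - 101*E)
D = -9
X(j) = -57 + 4*j (X(j) = (j - 3)*4 - 9*5 = (-3 + j)*4 - 45 = (-12 + 4*j) - 45 = -57 + 4*j)
(X(-198) - 17337)*(-38998 + g(-99, 39)) = ((-57 + 4*(-198)) - 17337)*(-38998 + (102 - 101*39)) = ((-57 - 792) - 17337)*(-38998 + (102 - 3939)) = (-849 - 17337)*(-38998 - 3837) = -18186*(-42835) = 778997310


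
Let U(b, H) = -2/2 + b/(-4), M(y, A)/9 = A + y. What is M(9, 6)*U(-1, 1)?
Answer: -405/4 ≈ -101.25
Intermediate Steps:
M(y, A) = 9*A + 9*y (M(y, A) = 9*(A + y) = 9*A + 9*y)
U(b, H) = -1 - b/4 (U(b, H) = -2*½ + b*(-¼) = -1 - b/4)
M(9, 6)*U(-1, 1) = (9*6 + 9*9)*(-1 - ¼*(-1)) = (54 + 81)*(-1 + ¼) = 135*(-¾) = -405/4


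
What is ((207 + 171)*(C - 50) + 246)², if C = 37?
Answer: 21790224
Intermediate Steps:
((207 + 171)*(C - 50) + 246)² = ((207 + 171)*(37 - 50) + 246)² = (378*(-13) + 246)² = (-4914 + 246)² = (-4668)² = 21790224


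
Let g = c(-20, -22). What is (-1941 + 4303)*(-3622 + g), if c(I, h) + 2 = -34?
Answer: -8640196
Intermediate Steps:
c(I, h) = -36 (c(I, h) = -2 - 34 = -36)
g = -36
(-1941 + 4303)*(-3622 + g) = (-1941 + 4303)*(-3622 - 36) = 2362*(-3658) = -8640196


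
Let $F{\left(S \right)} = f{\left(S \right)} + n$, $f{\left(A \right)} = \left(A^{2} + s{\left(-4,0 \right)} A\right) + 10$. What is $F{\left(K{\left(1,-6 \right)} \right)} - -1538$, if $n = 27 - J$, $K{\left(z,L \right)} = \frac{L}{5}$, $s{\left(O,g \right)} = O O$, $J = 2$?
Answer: $\frac{38881}{25} \approx 1555.2$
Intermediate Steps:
$s{\left(O,g \right)} = O^{2}$
$f{\left(A \right)} = 10 + A^{2} + 16 A$ ($f{\left(A \right)} = \left(A^{2} + \left(-4\right)^{2} A\right) + 10 = \left(A^{2} + 16 A\right) + 10 = 10 + A^{2} + 16 A$)
$K{\left(z,L \right)} = \frac{L}{5}$ ($K{\left(z,L \right)} = L \frac{1}{5} = \frac{L}{5}$)
$n = 25$ ($n = 27 - 2 = 25$)
$F{\left(S \right)} = 35 + S^{2} + 16 S$ ($F{\left(S \right)} = \left(10 + S^{2} + 16 S\right) + 25 = 35 + S^{2} + 16 S$)
$F{\left(K{\left(1,-6 \right)} \right)} - -1538 = \left(35 + \left(\frac{1}{5} \left(-6\right)\right)^{2} + 16 \cdot \frac{1}{5} \left(-6\right)\right) - -1538 = \left(35 + \left(- \frac{6}{5}\right)^{2} + 16 \left(- \frac{6}{5}\right)\right) + 1538 = \left(35 + \frac{36}{25} - \frac{96}{5}\right) + 1538 = \frac{431}{25} + 1538 = \frac{38881}{25}$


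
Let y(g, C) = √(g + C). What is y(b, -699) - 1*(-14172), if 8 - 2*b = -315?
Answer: 14172 + 5*I*√86/2 ≈ 14172.0 + 23.184*I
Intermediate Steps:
b = 323/2 (b = 4 - ½*(-315) = 4 + 315/2 = 323/2 ≈ 161.50)
y(g, C) = √(C + g)
y(b, -699) - 1*(-14172) = √(-699 + 323/2) - 1*(-14172) = √(-1075/2) + 14172 = 5*I*√86/2 + 14172 = 14172 + 5*I*√86/2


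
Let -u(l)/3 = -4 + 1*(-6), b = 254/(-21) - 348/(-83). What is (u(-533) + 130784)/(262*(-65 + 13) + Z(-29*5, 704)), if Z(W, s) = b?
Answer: -114004401/11880203 ≈ -9.5962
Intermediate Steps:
b = -13774/1743 (b = 254*(-1/21) - 348*(-1/83) = -254/21 + 348/83 = -13774/1743 ≈ -7.9025)
Z(W, s) = -13774/1743
u(l) = 30 (u(l) = -3*(-4 + 1*(-6)) = -3*(-4 - 6) = -3*(-10) = 30)
(u(-533) + 130784)/(262*(-65 + 13) + Z(-29*5, 704)) = (30 + 130784)/(262*(-65 + 13) - 13774/1743) = 130814/(262*(-52) - 13774/1743) = 130814/(-13624 - 13774/1743) = 130814/(-23760406/1743) = 130814*(-1743/23760406) = -114004401/11880203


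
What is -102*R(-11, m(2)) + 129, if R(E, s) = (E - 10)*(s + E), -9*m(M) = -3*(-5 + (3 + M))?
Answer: -23433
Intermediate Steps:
m(M) = -⅔ + M/3 (m(M) = -(-1)*(-5 + (3 + M))/3 = -(-1)*(-2 + M)/3 = -(6 - 3*M)/9 = -⅔ + M/3)
R(E, s) = (-10 + E)*(E + s)
-102*R(-11, m(2)) + 129 = -102*((-11)² - 10*(-11) - 10*(-⅔ + (⅓)*2) - 11*(-⅔ + (⅓)*2)) + 129 = -102*(121 + 110 - 10*(-⅔ + ⅔) - 11*(-⅔ + ⅔)) + 129 = -102*(121 + 110 - 10*0 - 11*0) + 129 = -102*(121 + 110 + 0 + 0) + 129 = -102*231 + 129 = -23562 + 129 = -23433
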